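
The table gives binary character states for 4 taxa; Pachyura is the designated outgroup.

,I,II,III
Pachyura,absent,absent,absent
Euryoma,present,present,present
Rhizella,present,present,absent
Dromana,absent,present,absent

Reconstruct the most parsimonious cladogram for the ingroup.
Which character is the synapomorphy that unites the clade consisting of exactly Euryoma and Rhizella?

The outgroup has state 'absent' for every character, so 'present' is the derived state throughout.
I: derived state 'present' in Euryoma and Rhizella only — synapomorphy for {Euryoma, Rhizella}.
II (derived state 'present') is shared by all ingroup taxa — unites the whole ingroup.
III: derived state 'present' in Euryoma only — an autapomorphy, so it tells us nothing about relationships among taxa.
Most parsimonious ingroup topology: ((Euryoma,Rhizella),Dromana).
The clade {Euryoma, Rhizella} is supported by I: its derived state 'present' occurs in exactly those taxa and in no other taxon (including the outgroup).

I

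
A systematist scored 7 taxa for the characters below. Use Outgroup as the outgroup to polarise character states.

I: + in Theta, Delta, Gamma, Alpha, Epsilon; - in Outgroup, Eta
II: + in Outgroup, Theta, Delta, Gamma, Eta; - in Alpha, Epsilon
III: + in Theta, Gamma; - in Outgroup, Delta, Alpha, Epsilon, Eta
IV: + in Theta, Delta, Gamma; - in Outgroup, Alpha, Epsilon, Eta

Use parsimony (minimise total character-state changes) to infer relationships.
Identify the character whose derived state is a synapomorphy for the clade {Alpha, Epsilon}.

Character polarity is set by the outgroup: the derived state is whichever differs from the outgroup's state, so for II the derived state is '-', and for the remaining characters it is '+'.
Only Alpha, Delta, Epsilon, Gamma, and Theta show the derived state '+' for I, supporting them as a clade.
II (derived state '-') is shared by Alpha and Epsilon — a synapomorphy uniting that clade.
III: derived state '+' in Gamma and Theta only — synapomorphy for {Gamma, Theta}.
Only Delta, Gamma, and Theta show the derived state '+' for IV, supporting them as a clade.
Most parsimonious ingroup topology: ((((Theta,Gamma),Delta),(Alpha,Epsilon)),Eta).
The clade {Alpha, Epsilon} is supported by II: its derived state '-' occurs in exactly those taxa and in no other taxon (including the outgroup).

II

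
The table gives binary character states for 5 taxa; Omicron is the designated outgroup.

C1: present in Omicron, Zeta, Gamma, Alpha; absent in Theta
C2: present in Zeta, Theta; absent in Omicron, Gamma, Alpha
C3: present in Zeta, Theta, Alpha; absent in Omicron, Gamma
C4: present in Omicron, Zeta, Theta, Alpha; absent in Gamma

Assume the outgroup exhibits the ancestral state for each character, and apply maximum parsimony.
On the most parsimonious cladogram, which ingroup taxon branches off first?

Character polarity is set by the outgroup: the derived state is whichever differs from the outgroup's state, so for C1, C4 the derived state is 'absent', and for the remaining characters it is 'present'.
C1: derived state 'absent' in Theta only — an autapomorphy, so it tells us nothing about relationships among taxa.
C2 (derived state 'present') is shared by Theta and Zeta — a synapomorphy uniting that clade.
Only Alpha, Theta, and Zeta show the derived state 'present' for C3, supporting them as a clade.
C4 (derived state 'absent') is unique to Gamma (autapomorphy; uninformative for grouping).
Most parsimonious ingroup topology: (((Zeta,Theta),Alpha),Gamma).
Gamma is sister to the clade containing all other ingroup taxa, so it is the earliest-diverging (most basal) ingroup lineage.

Gamma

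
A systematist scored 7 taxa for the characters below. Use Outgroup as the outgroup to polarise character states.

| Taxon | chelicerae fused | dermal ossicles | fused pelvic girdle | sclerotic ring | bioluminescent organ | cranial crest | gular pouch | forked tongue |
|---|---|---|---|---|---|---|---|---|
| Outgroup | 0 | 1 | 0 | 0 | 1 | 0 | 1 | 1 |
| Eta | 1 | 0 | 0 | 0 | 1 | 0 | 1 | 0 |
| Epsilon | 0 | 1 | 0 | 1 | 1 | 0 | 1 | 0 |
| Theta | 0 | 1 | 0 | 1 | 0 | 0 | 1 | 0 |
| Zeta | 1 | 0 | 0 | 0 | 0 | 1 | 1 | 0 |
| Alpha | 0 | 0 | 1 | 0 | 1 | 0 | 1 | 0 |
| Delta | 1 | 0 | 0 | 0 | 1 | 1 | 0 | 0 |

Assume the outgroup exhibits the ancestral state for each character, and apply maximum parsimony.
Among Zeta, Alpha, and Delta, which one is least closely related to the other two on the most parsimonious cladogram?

Alpha

Character polarity is set by the outgroup: the derived state is whichever differs from the outgroup's state, so for dermal ossicles, bioluminescent organ, gular pouch, forked tongue the derived state is '0', and for the remaining characters it is '1'.
chelicerae fused (derived state '1') is shared by Delta, Eta, and Zeta — a synapomorphy uniting that clade.
dermal ossicles (derived state '0') is shared by Alpha, Delta, Eta, and Zeta — a synapomorphy uniting that clade.
fused pelvic girdle (derived state '1') is unique to Alpha (autapomorphy; uninformative for grouping).
Only Epsilon and Theta show the derived state '1' for sclerotic ring, supporting them as a clade.
bioluminescent organ groups Theta and Zeta, which is incompatible with the clades supported by the remaining characters; treating it as convergent (homoplasy) costs fewer steps than any alternative tree.
Only Delta and Zeta show the derived state '1' for cranial crest, supporting them as a clade.
gular pouch (derived state '0') is unique to Delta (autapomorphy; uninformative for grouping).
forked tongue (derived state '0') is shared by all ingroup taxa — unites the whole ingroup.
Most parsimonious ingroup topology: (((Eta,(Zeta,Delta)),Alpha),(Epsilon,Theta)).
Zeta and Delta share a more recent common ancestor with each other than either does with Alpha, so Alpha is the least closely related of the three.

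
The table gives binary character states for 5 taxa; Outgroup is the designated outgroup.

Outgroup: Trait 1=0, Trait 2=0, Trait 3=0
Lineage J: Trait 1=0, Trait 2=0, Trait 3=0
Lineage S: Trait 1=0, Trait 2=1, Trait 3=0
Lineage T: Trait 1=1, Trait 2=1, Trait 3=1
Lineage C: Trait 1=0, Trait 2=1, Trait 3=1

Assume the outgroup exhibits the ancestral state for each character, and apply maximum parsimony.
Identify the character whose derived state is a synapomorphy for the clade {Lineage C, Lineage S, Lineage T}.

Trait 2

The outgroup has state '0' for every character, so '1' is the derived state throughout.
Trait 1 (derived state '1') is unique to Lineage T (autapomorphy; uninformative for grouping).
Trait 2 (derived state '1') is shared by Lineage C, Lineage S, and Lineage T — a synapomorphy uniting that clade.
Trait 3: derived state '1' in Lineage C and Lineage T only — synapomorphy for {Lineage C, Lineage T}.
Most parsimonious ingroup topology: (Lineage J,(Lineage S,(Lineage T,Lineage C))).
The clade {Lineage C, Lineage S, Lineage T} is supported by Trait 2: its derived state '1' occurs in exactly those taxa and in no other taxon (including the outgroup).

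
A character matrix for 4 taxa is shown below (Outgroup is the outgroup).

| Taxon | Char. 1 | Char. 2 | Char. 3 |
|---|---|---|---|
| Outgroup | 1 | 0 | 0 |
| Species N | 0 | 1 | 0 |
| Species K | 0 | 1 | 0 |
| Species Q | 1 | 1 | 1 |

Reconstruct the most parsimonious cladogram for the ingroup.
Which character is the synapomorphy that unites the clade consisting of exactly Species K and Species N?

Char. 1

Character polarity is set by the outgroup: the derived state is whichever differs from the outgroup's state, so for Char. 1 the derived state is '0', and for the remaining characters it is '1'.
Char. 1: derived state '0' in Species K and Species N only — synapomorphy for {Species K, Species N}.
Char. 2 (derived state '1') is shared by all ingroup taxa — unites the whole ingroup.
Char. 3: derived state '1' in Species Q only — an autapomorphy, so it tells us nothing about relationships among taxa.
Most parsimonious ingroup topology: ((Species N,Species K),Species Q).
The clade {Species K, Species N} is supported by Char. 1: its derived state '0' occurs in exactly those taxa and in no other taxon (including the outgroup).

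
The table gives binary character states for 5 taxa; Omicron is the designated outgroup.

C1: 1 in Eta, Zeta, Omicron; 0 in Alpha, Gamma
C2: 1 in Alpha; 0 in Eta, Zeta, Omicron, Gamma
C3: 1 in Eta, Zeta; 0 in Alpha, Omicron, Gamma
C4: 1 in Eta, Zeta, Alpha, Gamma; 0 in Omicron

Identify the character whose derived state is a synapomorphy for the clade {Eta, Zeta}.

Character polarity is set by the outgroup: the derived state is whichever differs from the outgroup's state, so for C1 the derived state is '0', and for the remaining characters it is '1'.
C1: derived state '0' in Alpha and Gamma only — synapomorphy for {Alpha, Gamma}.
C2: derived state '1' in Alpha only — an autapomorphy, so it tells us nothing about relationships among taxa.
C3: derived state '1' in Eta and Zeta only — synapomorphy for {Eta, Zeta}.
All ingroup taxa share the derived state '1' for C4; it defines the ingroup but does not resolve relationships within it.
Most parsimonious ingroup topology: ((Alpha,Gamma),(Zeta,Eta)).
The clade {Eta, Zeta} is supported by C3: its derived state '1' occurs in exactly those taxa and in no other taxon (including the outgroup).

C3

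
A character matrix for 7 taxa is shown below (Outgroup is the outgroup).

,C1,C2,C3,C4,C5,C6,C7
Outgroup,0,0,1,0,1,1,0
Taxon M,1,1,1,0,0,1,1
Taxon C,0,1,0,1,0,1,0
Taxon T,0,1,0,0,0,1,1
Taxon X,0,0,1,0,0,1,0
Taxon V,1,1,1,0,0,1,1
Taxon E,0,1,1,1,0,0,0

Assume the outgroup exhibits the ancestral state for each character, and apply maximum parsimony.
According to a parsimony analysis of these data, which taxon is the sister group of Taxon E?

Character polarity is set by the outgroup: the derived state is whichever differs from the outgroup's state, so for C3, C5, C6 the derived state is '0', and for the remaining characters it is '1'.
Only Taxon M and Taxon V show the derived state '1' for C1, supporting them as a clade.
C2 (derived state '1') is shared by Taxon C, Taxon E, Taxon M, Taxon T, and Taxon V — a synapomorphy uniting that clade.
C3 groups Taxon C and Taxon T, which is incompatible with the clades supported by the remaining characters; treating it as convergent (homoplasy) costs fewer steps than any alternative tree.
C4: derived state '1' in Taxon C and Taxon E only — synapomorphy for {Taxon C, Taxon E}.
C5 (derived state '0') is shared by all ingroup taxa — unites the whole ingroup.
C6 (derived state '0') is unique to Taxon E (autapomorphy; uninformative for grouping).
C7: derived state '1' in Taxon M, Taxon T, and Taxon V only — synapomorphy for {Taxon M, Taxon T, Taxon V}.
Most parsimonious ingroup topology: ((((Taxon M,Taxon V),Taxon T),(Taxon C,Taxon E)),Taxon X).
Taxon E and Taxon C form a cherry on this tree, so they are sister taxa.

Taxon C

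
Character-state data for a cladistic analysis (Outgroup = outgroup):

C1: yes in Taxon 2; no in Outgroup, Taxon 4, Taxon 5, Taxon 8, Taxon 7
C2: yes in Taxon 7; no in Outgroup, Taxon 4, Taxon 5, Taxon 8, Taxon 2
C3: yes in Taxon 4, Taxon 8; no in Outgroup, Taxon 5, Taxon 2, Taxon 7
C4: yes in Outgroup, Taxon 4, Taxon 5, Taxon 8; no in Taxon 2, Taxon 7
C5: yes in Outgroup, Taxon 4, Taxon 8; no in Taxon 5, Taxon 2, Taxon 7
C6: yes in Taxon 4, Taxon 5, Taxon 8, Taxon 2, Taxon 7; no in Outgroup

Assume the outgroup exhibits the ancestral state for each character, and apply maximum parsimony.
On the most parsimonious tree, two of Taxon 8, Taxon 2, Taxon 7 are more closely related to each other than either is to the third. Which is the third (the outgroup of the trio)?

Taxon 8

Character polarity is set by the outgroup: the derived state is whichever differs from the outgroup's state, so for C4, C5 the derived state is 'no', and for the remaining characters it is 'yes'.
C1: derived state 'yes' in Taxon 2 only — an autapomorphy, so it tells us nothing about relationships among taxa.
C2: derived state 'yes' in Taxon 7 only — an autapomorphy, so it tells us nothing about relationships among taxa.
C3 (derived state 'yes') is shared by Taxon 4 and Taxon 8 — a synapomorphy uniting that clade.
C4: derived state 'no' in Taxon 2 and Taxon 7 only — synapomorphy for {Taxon 2, Taxon 7}.
C5: derived state 'no' in Taxon 2, Taxon 5, and Taxon 7 only — synapomorphy for {Taxon 2, Taxon 5, Taxon 7}.
C6 (derived state 'yes') is shared by all ingroup taxa — unites the whole ingroup.
Most parsimonious ingroup topology: ((Taxon 4,Taxon 8),(Taxon 5,(Taxon 2,Taxon 7))).
Taxon 2 and Taxon 7 share a more recent common ancestor with each other than either does with Taxon 8, so Taxon 8 is the least closely related of the three.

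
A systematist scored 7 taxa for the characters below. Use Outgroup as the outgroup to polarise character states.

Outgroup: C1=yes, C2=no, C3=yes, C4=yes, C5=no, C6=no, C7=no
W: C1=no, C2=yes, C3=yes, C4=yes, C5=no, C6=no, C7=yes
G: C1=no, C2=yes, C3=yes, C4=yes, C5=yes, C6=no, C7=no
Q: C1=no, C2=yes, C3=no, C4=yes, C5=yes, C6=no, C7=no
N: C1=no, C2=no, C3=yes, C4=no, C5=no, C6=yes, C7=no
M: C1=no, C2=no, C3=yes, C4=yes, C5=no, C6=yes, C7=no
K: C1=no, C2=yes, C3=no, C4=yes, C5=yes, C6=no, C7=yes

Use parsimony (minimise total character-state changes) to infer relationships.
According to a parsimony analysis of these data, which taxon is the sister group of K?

Character polarity is set by the outgroup: the derived state is whichever differs from the outgroup's state, so for C1, C3, C4 the derived state is 'no', and for the remaining characters it is 'yes'.
All ingroup taxa share the derived state 'no' for C1; it defines the ingroup but does not resolve relationships within it.
C2: derived state 'yes' in G, K, Q, and W only — synapomorphy for {G, K, Q, W}.
C3 (derived state 'no') is shared by K and Q — a synapomorphy uniting that clade.
C4: derived state 'no' in N only — an autapomorphy, so it tells us nothing about relationships among taxa.
C5 (derived state 'yes') is shared by G, K, and Q — a synapomorphy uniting that clade.
C6 (derived state 'yes') is shared by M and N — a synapomorphy uniting that clade.
C7 groups K and W, which is incompatible with the clades supported by the remaining characters; treating it as convergent (homoplasy) costs fewer steps than any alternative tree.
Most parsimonious ingroup topology: ((W,(G,(Q,K))),(N,M)).
K and Q form a cherry on this tree, so they are sister taxa.

Q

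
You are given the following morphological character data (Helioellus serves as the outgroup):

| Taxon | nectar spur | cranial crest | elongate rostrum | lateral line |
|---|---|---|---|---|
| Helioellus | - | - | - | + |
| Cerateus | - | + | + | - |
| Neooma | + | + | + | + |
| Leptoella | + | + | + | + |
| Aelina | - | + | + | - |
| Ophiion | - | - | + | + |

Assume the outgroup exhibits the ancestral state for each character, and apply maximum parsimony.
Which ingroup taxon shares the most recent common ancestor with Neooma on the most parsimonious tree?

Leptoella

Character polarity is set by the outgroup: the derived state is whichever differs from the outgroup's state, so for lateral line the derived state is '-', and for the remaining characters it is '+'.
nectar spur: derived state '+' in Leptoella and Neooma only — synapomorphy for {Leptoella, Neooma}.
cranial crest: derived state '+' in Aelina, Cerateus, Leptoella, and Neooma only — synapomorphy for {Aelina, Cerateus, Leptoella, Neooma}.
elongate rostrum (derived state '+') is shared by all ingroup taxa — unites the whole ingroup.
Only Aelina and Cerateus show the derived state '-' for lateral line, supporting them as a clade.
Most parsimonious ingroup topology: (((Cerateus,Aelina),(Neooma,Leptoella)),Ophiion).
Neooma and Leptoella form a cherry on this tree, so they are sister taxa.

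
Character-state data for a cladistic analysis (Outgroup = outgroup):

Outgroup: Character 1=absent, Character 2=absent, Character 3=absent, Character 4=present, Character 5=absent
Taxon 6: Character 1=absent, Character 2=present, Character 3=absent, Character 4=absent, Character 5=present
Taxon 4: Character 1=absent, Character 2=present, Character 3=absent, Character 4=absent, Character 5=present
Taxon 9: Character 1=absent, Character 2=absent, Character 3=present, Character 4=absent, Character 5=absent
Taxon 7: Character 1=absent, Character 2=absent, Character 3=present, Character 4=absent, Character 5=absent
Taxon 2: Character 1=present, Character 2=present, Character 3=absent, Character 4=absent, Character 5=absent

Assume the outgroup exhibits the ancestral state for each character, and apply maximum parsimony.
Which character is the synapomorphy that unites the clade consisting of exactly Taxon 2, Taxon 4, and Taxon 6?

Character polarity is set by the outgroup: the derived state is whichever differs from the outgroup's state, so for Character 4 the derived state is 'absent', and for the remaining characters it is 'present'.
Character 1: derived state 'present' in Taxon 2 only — an autapomorphy, so it tells us nothing about relationships among taxa.
Only Taxon 2, Taxon 4, and Taxon 6 show the derived state 'present' for Character 2, supporting them as a clade.
Character 3: derived state 'present' in Taxon 7 and Taxon 9 only — synapomorphy for {Taxon 7, Taxon 9}.
Character 4 (derived state 'absent') is shared by all ingroup taxa — unites the whole ingroup.
Only Taxon 4 and Taxon 6 show the derived state 'present' for Character 5, supporting them as a clade.
Most parsimonious ingroup topology: (((Taxon 6,Taxon 4),Taxon 2),(Taxon 9,Taxon 7)).
The clade {Taxon 2, Taxon 4, Taxon 6} is supported by Character 2: its derived state 'present' occurs in exactly those taxa and in no other taxon (including the outgroup).

Character 2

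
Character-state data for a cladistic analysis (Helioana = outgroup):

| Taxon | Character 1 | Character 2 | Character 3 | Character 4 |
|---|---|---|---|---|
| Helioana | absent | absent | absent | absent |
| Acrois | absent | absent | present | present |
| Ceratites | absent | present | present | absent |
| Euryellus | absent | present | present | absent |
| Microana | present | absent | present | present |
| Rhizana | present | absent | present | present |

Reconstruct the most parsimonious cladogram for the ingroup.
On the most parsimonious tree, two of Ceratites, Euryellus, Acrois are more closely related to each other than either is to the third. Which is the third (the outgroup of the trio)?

The outgroup has state 'absent' for every character, so 'present' is the derived state throughout.
Only Microana and Rhizana show the derived state 'present' for Character 1, supporting them as a clade.
Character 2 (derived state 'present') is shared by Ceratites and Euryellus — a synapomorphy uniting that clade.
Character 3 (derived state 'present') is shared by all ingroup taxa — unites the whole ingroup.
Character 4: derived state 'present' in Acrois, Microana, and Rhizana only — synapomorphy for {Acrois, Microana, Rhizana}.
Most parsimonious ingroup topology: ((Acrois,(Microana,Rhizana)),(Ceratites,Euryellus)).
Ceratites and Euryellus share a more recent common ancestor with each other than either does with Acrois, so Acrois is the least closely related of the three.

Acrois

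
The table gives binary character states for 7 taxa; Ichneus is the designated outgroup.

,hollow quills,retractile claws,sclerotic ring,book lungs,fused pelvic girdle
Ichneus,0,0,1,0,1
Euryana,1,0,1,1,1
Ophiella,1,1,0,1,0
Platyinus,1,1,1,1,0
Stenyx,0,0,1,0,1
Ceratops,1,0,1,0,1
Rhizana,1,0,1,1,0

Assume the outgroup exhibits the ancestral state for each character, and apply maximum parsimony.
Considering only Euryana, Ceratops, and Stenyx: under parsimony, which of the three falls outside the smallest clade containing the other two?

Character polarity is set by the outgroup: the derived state is whichever differs from the outgroup's state, so for sclerotic ring, fused pelvic girdle the derived state is '0', and for the remaining characters it is '1'.
Only Ceratops, Euryana, Ophiella, Platyinus, and Rhizana show the derived state '1' for hollow quills, supporting them as a clade.
retractile claws (derived state '1') is shared by Ophiella and Platyinus — a synapomorphy uniting that clade.
sclerotic ring (derived state '0') is unique to Ophiella (autapomorphy; uninformative for grouping).
book lungs: derived state '1' in Euryana, Ophiella, Platyinus, and Rhizana only — synapomorphy for {Euryana, Ophiella, Platyinus, Rhizana}.
fused pelvic girdle (derived state '0') is shared by Ophiella, Platyinus, and Rhizana — a synapomorphy uniting that clade.
Most parsimonious ingroup topology: (((Euryana,((Ophiella,Platyinus),Rhizana)),Ceratops),Stenyx).
Euryana and Ceratops share a more recent common ancestor with each other than either does with Stenyx, so Stenyx is the least closely related of the three.

Stenyx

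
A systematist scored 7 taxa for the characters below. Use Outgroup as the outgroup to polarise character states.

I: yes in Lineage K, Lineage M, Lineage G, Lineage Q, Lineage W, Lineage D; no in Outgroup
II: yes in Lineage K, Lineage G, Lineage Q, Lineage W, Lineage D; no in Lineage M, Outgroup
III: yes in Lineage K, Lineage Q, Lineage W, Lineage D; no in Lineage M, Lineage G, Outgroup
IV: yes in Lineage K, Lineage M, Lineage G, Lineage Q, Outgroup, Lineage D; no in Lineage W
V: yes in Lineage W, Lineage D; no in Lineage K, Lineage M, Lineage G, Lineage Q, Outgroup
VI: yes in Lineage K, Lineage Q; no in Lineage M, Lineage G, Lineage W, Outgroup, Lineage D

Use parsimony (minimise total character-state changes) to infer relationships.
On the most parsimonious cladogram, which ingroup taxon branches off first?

Character polarity is set by the outgroup: the derived state is whichever differs from the outgroup's state, so for IV the derived state is 'no', and for the remaining characters it is 'yes'.
All ingroup taxa share the derived state 'yes' for I; it defines the ingroup but does not resolve relationships within it.
II: derived state 'yes' in Lineage D, Lineage G, Lineage K, Lineage Q, and Lineage W only — synapomorphy for {Lineage D, Lineage G, Lineage K, Lineage Q, Lineage W}.
III (derived state 'yes') is shared by Lineage D, Lineage K, Lineage Q, and Lineage W — a synapomorphy uniting that clade.
IV (derived state 'no') is unique to Lineage W (autapomorphy; uninformative for grouping).
Only Lineage D and Lineage W show the derived state 'yes' for V, supporting them as a clade.
Only Lineage K and Lineage Q show the derived state 'yes' for VI, supporting them as a clade.
Most parsimonious ingroup topology: ((Lineage G,((Lineage K,Lineage Q),(Lineage D,Lineage W))),Lineage M).
Lineage M is sister to the clade containing all other ingroup taxa, so it is the earliest-diverging (most basal) ingroup lineage.

Lineage M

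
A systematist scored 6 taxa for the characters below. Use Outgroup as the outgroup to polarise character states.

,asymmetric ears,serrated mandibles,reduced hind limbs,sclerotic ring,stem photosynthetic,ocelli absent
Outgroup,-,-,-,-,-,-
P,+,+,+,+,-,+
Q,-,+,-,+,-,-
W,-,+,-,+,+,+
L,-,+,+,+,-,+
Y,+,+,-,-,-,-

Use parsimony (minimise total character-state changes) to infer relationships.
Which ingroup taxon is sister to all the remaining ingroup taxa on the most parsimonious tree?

The outgroup has state '-' for every character, so '+' is the derived state throughout.
asymmetric ears groups P and Y, which is incompatible with the clades supported by the remaining characters; treating it as convergent (homoplasy) costs fewer steps than any alternative tree.
All ingroup taxa share the derived state '+' for serrated mandibles; it defines the ingroup but does not resolve relationships within it.
Only L and P show the derived state '+' for reduced hind limbs, supporting them as a clade.
Only L, P, Q, and W show the derived state '+' for sclerotic ring, supporting them as a clade.
stem photosynthetic: derived state '+' in W only — an autapomorphy, so it tells us nothing about relationships among taxa.
ocelli absent (derived state '+') is shared by L, P, and W — a synapomorphy uniting that clade.
Most parsimonious ingroup topology: ((((P,L),W),Q),Y).
Y is sister to the clade containing all other ingroup taxa, so it is the earliest-diverging (most basal) ingroup lineage.

Y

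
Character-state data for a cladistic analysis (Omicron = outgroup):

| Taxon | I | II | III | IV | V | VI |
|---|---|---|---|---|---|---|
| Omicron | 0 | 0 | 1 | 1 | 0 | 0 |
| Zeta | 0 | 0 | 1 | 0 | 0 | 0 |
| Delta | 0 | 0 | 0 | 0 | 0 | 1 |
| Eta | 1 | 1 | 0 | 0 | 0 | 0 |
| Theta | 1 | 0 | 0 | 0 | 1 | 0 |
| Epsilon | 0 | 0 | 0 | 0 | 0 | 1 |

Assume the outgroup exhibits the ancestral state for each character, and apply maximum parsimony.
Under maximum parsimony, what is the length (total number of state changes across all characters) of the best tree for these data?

Character polarity is set by the outgroup: the derived state is whichever differs from the outgroup's state, so for III, IV the derived state is '0', and for the remaining characters it is '1'.
Only Eta and Theta show the derived state '1' for I, supporting them as a clade.
II (derived state '1') is unique to Eta (autapomorphy; uninformative for grouping).
III (derived state '0') is shared by Delta, Epsilon, Eta, and Theta — a synapomorphy uniting that clade.
IV (derived state '0') is shared by all ingroup taxa — unites the whole ingroup.
V (derived state '1') is unique to Theta (autapomorphy; uninformative for grouping).
Only Delta and Epsilon show the derived state '1' for VI, supporting them as a clade.
Most parsimonious ingroup topology: (Zeta,((Delta,Epsilon),(Eta,Theta))).
Changes per character on this tree: I: 1; II: 1; III: 1; IV: 1; V: 1; VI: 1.
Total = 6.

6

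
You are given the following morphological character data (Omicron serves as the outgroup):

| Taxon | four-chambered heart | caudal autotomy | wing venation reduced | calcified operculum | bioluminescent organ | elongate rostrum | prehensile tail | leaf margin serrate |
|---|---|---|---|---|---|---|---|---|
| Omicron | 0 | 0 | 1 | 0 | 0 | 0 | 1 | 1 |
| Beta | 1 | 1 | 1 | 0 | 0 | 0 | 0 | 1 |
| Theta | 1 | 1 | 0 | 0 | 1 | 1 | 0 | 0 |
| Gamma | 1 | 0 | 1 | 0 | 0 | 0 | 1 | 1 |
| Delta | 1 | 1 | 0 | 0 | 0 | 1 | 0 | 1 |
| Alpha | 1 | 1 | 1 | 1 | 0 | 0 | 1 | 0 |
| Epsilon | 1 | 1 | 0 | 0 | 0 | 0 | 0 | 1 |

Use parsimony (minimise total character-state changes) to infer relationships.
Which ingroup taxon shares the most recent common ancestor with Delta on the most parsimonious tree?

Theta

Character polarity is set by the outgroup: the derived state is whichever differs from the outgroup's state, so for wing venation reduced, prehensile tail, leaf margin serrate the derived state is '0', and for the remaining characters it is '1'.
four-chambered heart (derived state '1') is shared by all ingroup taxa — unites the whole ingroup.
caudal autotomy: derived state '1' in Alpha, Beta, Delta, Epsilon, and Theta only — synapomorphy for {Alpha, Beta, Delta, Epsilon, Theta}.
wing venation reduced (derived state '0') is shared by Delta, Epsilon, and Theta — a synapomorphy uniting that clade.
calcified operculum: derived state '1' in Alpha only — an autapomorphy, so it tells us nothing about relationships among taxa.
bioluminescent organ (derived state '1') is unique to Theta (autapomorphy; uninformative for grouping).
elongate rostrum (derived state '1') is shared by Delta and Theta — a synapomorphy uniting that clade.
Only Beta, Delta, Epsilon, and Theta show the derived state '0' for prehensile tail, supporting them as a clade.
leaf margin serrate groups Alpha and Theta, which is incompatible with the clades supported by the remaining characters; treating it as convergent (homoplasy) costs fewer steps than any alternative tree.
Most parsimonious ingroup topology: (((Beta,((Theta,Delta),Epsilon)),Alpha),Gamma).
Delta and Theta form a cherry on this tree, so they are sister taxa.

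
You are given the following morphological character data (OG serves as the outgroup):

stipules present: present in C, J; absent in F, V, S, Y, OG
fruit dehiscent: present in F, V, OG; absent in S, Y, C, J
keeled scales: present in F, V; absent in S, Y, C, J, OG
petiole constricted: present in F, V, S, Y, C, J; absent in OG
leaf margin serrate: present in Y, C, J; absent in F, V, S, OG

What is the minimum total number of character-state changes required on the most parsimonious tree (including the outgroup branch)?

5

Character polarity is set by the outgroup: the derived state is whichever differs from the outgroup's state, so for fruit dehiscent the derived state is 'absent', and for the remaining characters it is 'present'.
Only C and J show the derived state 'present' for stipules present, supporting them as a clade.
fruit dehiscent: derived state 'absent' in C, J, S, and Y only — synapomorphy for {C, J, S, Y}.
keeled scales (derived state 'present') is shared by F and V — a synapomorphy uniting that clade.
petiole constricted (derived state 'present') is shared by all ingroup taxa — unites the whole ingroup.
Only C, J, and Y show the derived state 'present' for leaf margin serrate, supporting them as a clade.
Most parsimonious ingroup topology: ((((C,J),Y),S),(V,F)).
Changes per character on this tree: stipules present: 1; fruit dehiscent: 1; keeled scales: 1; petiole constricted: 1; leaf margin serrate: 1.
Total = 5.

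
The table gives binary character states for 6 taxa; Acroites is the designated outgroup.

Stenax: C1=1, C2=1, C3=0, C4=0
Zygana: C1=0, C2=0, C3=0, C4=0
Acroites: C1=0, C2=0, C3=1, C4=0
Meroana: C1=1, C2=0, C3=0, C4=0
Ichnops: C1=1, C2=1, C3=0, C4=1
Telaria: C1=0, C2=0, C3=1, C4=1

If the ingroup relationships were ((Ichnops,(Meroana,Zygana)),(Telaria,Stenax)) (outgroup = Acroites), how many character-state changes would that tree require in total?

Map each character onto ((Ichnops,(Meroana,Zygana)),(Telaria,Stenax)) (rooted by Acroites) and count the minimum state changes it requires (Fitch parsimony):
C1: 3; C2: 2; C3: 2; C4: 2.
Total tree length = 9.

9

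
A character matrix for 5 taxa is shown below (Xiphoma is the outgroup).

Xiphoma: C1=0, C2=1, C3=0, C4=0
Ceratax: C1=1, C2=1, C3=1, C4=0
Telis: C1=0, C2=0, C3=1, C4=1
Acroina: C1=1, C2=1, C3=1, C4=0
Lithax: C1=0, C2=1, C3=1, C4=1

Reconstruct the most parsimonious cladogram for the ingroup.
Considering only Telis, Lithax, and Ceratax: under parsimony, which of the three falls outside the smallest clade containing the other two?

Ceratax

Character polarity is set by the outgroup: the derived state is whichever differs from the outgroup's state, so for C2 the derived state is '0', and for the remaining characters it is '1'.
Only Acroina and Ceratax show the derived state '1' for C1, supporting them as a clade.
C2 (derived state '0') is unique to Telis (autapomorphy; uninformative for grouping).
C3 (derived state '1') is shared by all ingroup taxa — unites the whole ingroup.
Only Lithax and Telis show the derived state '1' for C4, supporting them as a clade.
Most parsimonious ingroup topology: ((Ceratax,Acroina),(Telis,Lithax)).
Telis and Lithax share a more recent common ancestor with each other than either does with Ceratax, so Ceratax is the least closely related of the three.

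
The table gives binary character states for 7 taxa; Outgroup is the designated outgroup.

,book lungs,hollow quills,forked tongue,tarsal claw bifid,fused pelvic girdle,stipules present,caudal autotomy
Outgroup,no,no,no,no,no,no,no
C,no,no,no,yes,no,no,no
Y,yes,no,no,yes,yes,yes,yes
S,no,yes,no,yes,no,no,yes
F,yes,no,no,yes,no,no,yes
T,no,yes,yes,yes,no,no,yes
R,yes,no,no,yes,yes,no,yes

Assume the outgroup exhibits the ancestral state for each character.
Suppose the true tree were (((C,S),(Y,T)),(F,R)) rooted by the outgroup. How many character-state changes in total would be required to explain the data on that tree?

11

Map each character onto (((C,S),(Y,T)),(F,R)) (rooted by Outgroup) and count the minimum state changes it requires (Fitch parsimony):
book lungs: 2; hollow quills: 2; forked tongue: 1; tarsal claw bifid: 1; fused pelvic girdle: 2; stipules present: 1; caudal autotomy: 2.
Total tree length = 11.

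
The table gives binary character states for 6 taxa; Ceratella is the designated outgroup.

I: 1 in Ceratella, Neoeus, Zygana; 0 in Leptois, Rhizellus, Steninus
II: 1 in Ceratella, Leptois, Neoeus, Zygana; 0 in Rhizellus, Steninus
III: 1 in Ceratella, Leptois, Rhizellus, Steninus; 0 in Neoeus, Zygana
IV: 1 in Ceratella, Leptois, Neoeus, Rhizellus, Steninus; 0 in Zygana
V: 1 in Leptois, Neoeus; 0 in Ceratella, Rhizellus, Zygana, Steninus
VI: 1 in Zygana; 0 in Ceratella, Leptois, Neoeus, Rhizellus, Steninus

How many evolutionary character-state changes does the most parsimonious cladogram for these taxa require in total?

7

Character polarity is set by the outgroup: the derived state is whichever differs from the outgroup's state, so for I, II, III, IV the derived state is '0', and for the remaining characters it is '1'.
I: derived state '0' in Leptois, Rhizellus, and Steninus only — synapomorphy for {Leptois, Rhizellus, Steninus}.
Only Rhizellus and Steninus show the derived state '0' for II, supporting them as a clade.
III: derived state '0' in Neoeus and Zygana only — synapomorphy for {Neoeus, Zygana}.
IV (derived state '0') is unique to Zygana (autapomorphy; uninformative for grouping).
V groups Leptois and Neoeus, which is incompatible with the clades supported by the remaining characters; treating it as convergent (homoplasy) costs fewer steps than any alternative tree.
VI: derived state '1' in Zygana only — an autapomorphy, so it tells us nothing about relationships among taxa.
Most parsimonious ingroup topology: ((Leptois,(Rhizellus,Steninus)),(Neoeus,Zygana)).
Changes per character on this tree: I: 1; II: 1; III: 1; IV: 1; V: 2; VI: 1.
Total = 7.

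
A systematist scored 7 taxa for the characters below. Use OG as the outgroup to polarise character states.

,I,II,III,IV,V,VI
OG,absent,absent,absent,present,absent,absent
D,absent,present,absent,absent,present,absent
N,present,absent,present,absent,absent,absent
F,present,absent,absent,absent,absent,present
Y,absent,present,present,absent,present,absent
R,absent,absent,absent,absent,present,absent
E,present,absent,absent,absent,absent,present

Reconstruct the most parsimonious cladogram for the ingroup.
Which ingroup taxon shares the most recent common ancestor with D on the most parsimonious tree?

Character polarity is set by the outgroup: the derived state is whichever differs from the outgroup's state, so for IV the derived state is 'absent', and for the remaining characters it is 'present'.
I: derived state 'present' in E, F, and N only — synapomorphy for {E, F, N}.
Only D and Y show the derived state 'present' for II, supporting them as a clade.
III (state 'present') occurs in N and Y but conflicts with the nesting implied by the other characters — most parsimoniously interpreted as homoplasy.
IV (derived state 'absent') is shared by all ingroup taxa — unites the whole ingroup.
Only D, R, and Y show the derived state 'present' for V, supporting them as a clade.
Only E and F show the derived state 'present' for VI, supporting them as a clade.
Most parsimonious ingroup topology: (((D,Y),R),(N,(F,E))).
D and Y form a cherry on this tree, so they are sister taxa.

Y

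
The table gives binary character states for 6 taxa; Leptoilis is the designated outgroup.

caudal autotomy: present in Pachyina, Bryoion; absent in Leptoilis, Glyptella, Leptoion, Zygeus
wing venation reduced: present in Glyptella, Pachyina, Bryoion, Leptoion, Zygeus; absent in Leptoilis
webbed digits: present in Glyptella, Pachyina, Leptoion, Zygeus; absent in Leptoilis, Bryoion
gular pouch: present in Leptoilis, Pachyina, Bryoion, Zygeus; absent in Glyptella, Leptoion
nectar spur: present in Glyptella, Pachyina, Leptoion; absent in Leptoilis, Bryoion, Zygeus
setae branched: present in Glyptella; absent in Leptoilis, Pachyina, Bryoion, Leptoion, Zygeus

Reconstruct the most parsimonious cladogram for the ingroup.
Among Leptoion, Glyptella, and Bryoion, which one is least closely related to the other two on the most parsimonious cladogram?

Character polarity is set by the outgroup: the derived state is whichever differs from the outgroup's state, so for gular pouch the derived state is 'absent', and for the remaining characters it is 'present'.
caudal autotomy groups Bryoion and Pachyina, which is incompatible with the clades supported by the remaining characters; treating it as convergent (homoplasy) costs fewer steps than any alternative tree.
wing venation reduced (derived state 'present') is shared by all ingroup taxa — unites the whole ingroup.
webbed digits: derived state 'present' in Glyptella, Leptoion, Pachyina, and Zygeus only — synapomorphy for {Glyptella, Leptoion, Pachyina, Zygeus}.
Only Glyptella and Leptoion show the derived state 'absent' for gular pouch, supporting them as a clade.
nectar spur: derived state 'present' in Glyptella, Leptoion, and Pachyina only — synapomorphy for {Glyptella, Leptoion, Pachyina}.
setae branched: derived state 'present' in Glyptella only — an autapomorphy, so it tells us nothing about relationships among taxa.
Most parsimonious ingroup topology: ((((Glyptella,Leptoion),Pachyina),Zygeus),Bryoion).
Glyptella and Leptoion share a more recent common ancestor with each other than either does with Bryoion, so Bryoion is the least closely related of the three.

Bryoion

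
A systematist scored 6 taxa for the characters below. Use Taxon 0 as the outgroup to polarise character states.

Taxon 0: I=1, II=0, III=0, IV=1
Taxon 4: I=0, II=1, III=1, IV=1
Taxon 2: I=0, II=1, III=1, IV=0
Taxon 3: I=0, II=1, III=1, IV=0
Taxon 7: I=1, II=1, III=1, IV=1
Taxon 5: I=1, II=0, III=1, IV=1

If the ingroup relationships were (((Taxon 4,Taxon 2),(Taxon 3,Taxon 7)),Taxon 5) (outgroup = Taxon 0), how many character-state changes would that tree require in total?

Map each character onto (((Taxon 4,Taxon 2),(Taxon 3,Taxon 7)),Taxon 5) (rooted by Taxon 0) and count the minimum state changes it requires (Fitch parsimony):
I: 2; II: 1; III: 1; IV: 2.
Total tree length = 6.

6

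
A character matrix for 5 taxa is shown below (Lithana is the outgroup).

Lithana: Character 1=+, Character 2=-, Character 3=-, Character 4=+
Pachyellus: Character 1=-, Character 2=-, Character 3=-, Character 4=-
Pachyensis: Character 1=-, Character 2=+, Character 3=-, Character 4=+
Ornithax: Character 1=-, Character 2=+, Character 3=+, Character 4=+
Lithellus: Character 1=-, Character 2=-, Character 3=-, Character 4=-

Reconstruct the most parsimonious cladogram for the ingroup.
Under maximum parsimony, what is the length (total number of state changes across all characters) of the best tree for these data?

4

Character polarity is set by the outgroup: the derived state is whichever differs from the outgroup's state, so for Character 1, Character 4 the derived state is '-', and for the remaining characters it is '+'.
All ingroup taxa share the derived state '-' for Character 1; it defines the ingroup but does not resolve relationships within it.
Only Ornithax and Pachyensis show the derived state '+' for Character 2, supporting them as a clade.
Character 3 (derived state '+') is unique to Ornithax (autapomorphy; uninformative for grouping).
Character 4: derived state '-' in Lithellus and Pachyellus only — synapomorphy for {Lithellus, Pachyellus}.
Most parsimonious ingroup topology: ((Pachyellus,Lithellus),(Pachyensis,Ornithax)).
Changes per character on this tree: Character 1: 1; Character 2: 1; Character 3: 1; Character 4: 1.
Total = 4.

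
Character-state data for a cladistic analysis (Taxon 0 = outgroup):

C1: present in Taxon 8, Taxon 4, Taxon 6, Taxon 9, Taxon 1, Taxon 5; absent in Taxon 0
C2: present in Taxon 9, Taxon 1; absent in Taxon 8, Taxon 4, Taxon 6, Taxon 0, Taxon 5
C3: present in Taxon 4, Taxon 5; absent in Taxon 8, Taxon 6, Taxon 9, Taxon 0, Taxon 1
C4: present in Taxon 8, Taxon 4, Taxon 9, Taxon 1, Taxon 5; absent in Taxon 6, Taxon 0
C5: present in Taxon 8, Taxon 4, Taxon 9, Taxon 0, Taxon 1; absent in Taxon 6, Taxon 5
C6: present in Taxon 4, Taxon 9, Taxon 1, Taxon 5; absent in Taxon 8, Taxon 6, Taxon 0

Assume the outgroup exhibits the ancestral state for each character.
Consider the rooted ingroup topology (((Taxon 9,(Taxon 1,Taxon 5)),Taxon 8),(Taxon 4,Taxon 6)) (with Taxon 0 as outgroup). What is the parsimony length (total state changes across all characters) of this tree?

Map each character onto (((Taxon 9,(Taxon 1,Taxon 5)),Taxon 8),(Taxon 4,Taxon 6)) (rooted by Taxon 0) and count the minimum state changes it requires (Fitch parsimony):
C1: 1; C2: 2; C3: 2; C4: 2; C5: 2; C6: 2.
Total tree length = 11.

11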